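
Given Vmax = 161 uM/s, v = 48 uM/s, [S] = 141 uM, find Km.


Km = [S] * (Vmax - v) / v
Km = 141 * (161 - 48) / 48
Km = 331.9375 uM

331.9375 uM


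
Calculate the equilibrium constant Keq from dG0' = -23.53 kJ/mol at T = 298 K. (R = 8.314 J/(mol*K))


Keq = exp(-dG0 * 1000 / (R * T))
Keq = exp(-(-23.53) * 1000 / (8.314 * 298))
Keq = 13322.3891

13322.3891


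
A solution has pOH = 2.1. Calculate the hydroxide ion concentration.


[OH-] = 10^(-pOH)
[OH-] = 10^(-2.1)
[OH-] = 0.0079 M

0.0079 M


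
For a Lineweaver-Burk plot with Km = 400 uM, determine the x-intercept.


x-intercept = -1/Km
= -1/400
= -0.0025 1/uM

-0.0025 1/uM


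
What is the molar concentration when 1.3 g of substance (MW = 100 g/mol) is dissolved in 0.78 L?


C = (mass / MW) / volume
C = (1.3 / 100) / 0.78
C = 0.0167 M

0.0167 M


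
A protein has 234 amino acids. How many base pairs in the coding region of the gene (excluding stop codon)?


Each amino acid = 1 codon = 3 bp
bp = 234 * 3 = 702 bp

702 bp


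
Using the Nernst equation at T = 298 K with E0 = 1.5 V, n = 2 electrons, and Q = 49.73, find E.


E = E0 - (RT/nF) * ln(Q)
E = 1.5 - (8.314 * 298 / (2 * 96485)) * ln(49.73)
E = 1.4498 V

1.4498 V


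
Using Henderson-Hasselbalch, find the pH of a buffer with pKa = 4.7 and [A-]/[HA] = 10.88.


pH = pKa + log10([A-]/[HA])
pH = 4.7 + log10(10.88)
pH = 5.7366

5.7366


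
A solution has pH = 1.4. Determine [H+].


[H+] = 10^(-pH)
[H+] = 10^(-1.4)
[H+] = 0.0398 M

0.0398 M


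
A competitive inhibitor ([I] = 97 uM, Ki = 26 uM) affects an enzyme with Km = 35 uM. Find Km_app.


Km_app = Km * (1 + [I]/Ki)
Km_app = 35 * (1 + 97/26)
Km_app = 165.5769 uM

165.5769 uM


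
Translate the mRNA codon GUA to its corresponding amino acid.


Standard genetic code lookup.
Codon GUA -> Val

Val


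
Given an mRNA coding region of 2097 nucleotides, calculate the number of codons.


codons = nucleotides / 3
codons = 2097 / 3 = 699

699


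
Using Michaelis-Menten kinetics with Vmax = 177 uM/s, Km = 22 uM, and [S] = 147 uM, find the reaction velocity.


v = Vmax * [S] / (Km + [S])
v = 177 * 147 / (22 + 147)
v = 153.9586 uM/s

153.9586 uM/s


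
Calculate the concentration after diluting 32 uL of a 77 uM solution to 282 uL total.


C2 = C1 * V1 / V2
C2 = 77 * 32 / 282
C2 = 8.7376 uM

8.7376 uM


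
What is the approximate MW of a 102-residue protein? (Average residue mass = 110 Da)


MW = n_residues * 110 Da
MW = 102 * 110
MW = 11220 Da

11220 Da


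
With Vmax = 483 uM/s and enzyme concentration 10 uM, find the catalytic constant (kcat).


kcat = Vmax / [E]t
kcat = 483 / 10
kcat = 48.3 s^-1

48.3 s^-1


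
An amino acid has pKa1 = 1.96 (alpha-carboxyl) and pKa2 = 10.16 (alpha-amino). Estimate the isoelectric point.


pI = (pKa1 + pKa2) / 2
pI = (1.96 + 10.16) / 2
pI = 6.06

6.06


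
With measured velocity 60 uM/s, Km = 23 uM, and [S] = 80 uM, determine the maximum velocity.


Vmax = v * (Km + [S]) / [S]
Vmax = 60 * (23 + 80) / 80
Vmax = 77.25 uM/s

77.25 uM/s


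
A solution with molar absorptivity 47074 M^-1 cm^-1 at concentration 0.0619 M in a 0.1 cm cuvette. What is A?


A = epsilon * c * l
A = 47074 * 0.0619 * 0.1
A = 291.3881

291.3881


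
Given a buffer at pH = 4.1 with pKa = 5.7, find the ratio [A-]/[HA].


[A-]/[HA] = 10^(pH - pKa)
= 10^(4.1 - 5.7)
= 0.0251

0.0251


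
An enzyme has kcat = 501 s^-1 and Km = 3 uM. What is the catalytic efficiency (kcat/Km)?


Catalytic efficiency = kcat / Km
= 501 / 3
= 167.0 uM^-1*s^-1

167.0 uM^-1*s^-1


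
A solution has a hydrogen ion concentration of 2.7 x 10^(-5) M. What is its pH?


pH = -log10([H+])
pH = -log10(2.7 x 10^(-5))
pH = 4.5686

4.5686


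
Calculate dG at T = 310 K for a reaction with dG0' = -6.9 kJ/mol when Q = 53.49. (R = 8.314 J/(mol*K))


dG = dG0' + RT * ln(Q) / 1000
dG = -6.9 + 8.314 * 310 * ln(53.49) / 1000
dG = 3.3565 kJ/mol

3.3565 kJ/mol


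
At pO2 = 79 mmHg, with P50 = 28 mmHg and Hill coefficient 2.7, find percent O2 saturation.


Y = pO2^n / (P50^n + pO2^n)
Y = 79^2.7 / (28^2.7 + 79^2.7)
Y = 94.27%

94.27%


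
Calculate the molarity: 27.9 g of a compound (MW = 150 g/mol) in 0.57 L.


C = (mass / MW) / volume
C = (27.9 / 150) / 0.57
C = 0.3263 M

0.3263 M


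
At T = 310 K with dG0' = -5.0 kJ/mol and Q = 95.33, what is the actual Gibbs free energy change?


dG = dG0' + RT * ln(Q) / 1000
dG = -5.0 + 8.314 * 310 * ln(95.33) / 1000
dG = 6.7458 kJ/mol

6.7458 kJ/mol


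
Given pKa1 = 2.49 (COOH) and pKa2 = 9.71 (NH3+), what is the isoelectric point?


pI = (pKa1 + pKa2) / 2
pI = (2.49 + 9.71) / 2
pI = 6.1

6.1


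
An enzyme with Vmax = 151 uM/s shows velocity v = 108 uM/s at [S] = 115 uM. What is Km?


Km = [S] * (Vmax - v) / v
Km = 115 * (151 - 108) / 108
Km = 45.787 uM

45.787 uM


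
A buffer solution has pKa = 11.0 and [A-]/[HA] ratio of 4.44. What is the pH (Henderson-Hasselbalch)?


pH = pKa + log10([A-]/[HA])
pH = 11.0 + log10(4.44)
pH = 11.6474

11.6474


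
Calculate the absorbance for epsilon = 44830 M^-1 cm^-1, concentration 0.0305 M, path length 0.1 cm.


A = epsilon * c * l
A = 44830 * 0.0305 * 0.1
A = 136.7315

136.7315


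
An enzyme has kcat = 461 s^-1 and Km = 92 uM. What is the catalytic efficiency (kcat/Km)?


Catalytic efficiency = kcat / Km
= 461 / 92
= 5.0109 uM^-1*s^-1

5.0109 uM^-1*s^-1


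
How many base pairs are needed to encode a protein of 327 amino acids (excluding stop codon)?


Each amino acid = 1 codon = 3 bp
bp = 327 * 3 = 981 bp

981 bp


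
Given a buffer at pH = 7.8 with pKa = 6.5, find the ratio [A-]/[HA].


[A-]/[HA] = 10^(pH - pKa)
= 10^(7.8 - 6.5)
= 19.9526

19.9526


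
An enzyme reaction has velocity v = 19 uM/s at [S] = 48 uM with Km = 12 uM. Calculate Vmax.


Vmax = v * (Km + [S]) / [S]
Vmax = 19 * (12 + 48) / 48
Vmax = 23.75 uM/s

23.75 uM/s


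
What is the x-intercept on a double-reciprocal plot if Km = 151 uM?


x-intercept = -1/Km
= -1/151
= -0.0066 1/uM

-0.0066 1/uM


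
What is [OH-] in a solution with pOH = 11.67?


[OH-] = 10^(-pOH)
[OH-] = 10^(-11.67)
[OH-] = 2.138e-12 M

2.138e-12 M


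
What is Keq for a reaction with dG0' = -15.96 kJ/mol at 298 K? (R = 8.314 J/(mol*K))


Keq = exp(-dG0 * 1000 / (R * T))
Keq = exp(-(-15.96) * 1000 / (8.314 * 298))
Keq = 627.5294

627.5294


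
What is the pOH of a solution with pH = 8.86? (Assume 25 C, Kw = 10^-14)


pOH = 14 - pH
pOH = 14 - 8.86
pOH = 5.14

5.14


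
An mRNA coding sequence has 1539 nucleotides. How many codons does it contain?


codons = nucleotides / 3
codons = 1539 / 3 = 513

513


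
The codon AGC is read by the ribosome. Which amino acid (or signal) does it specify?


Standard genetic code lookup.
Codon AGC -> Ser

Ser


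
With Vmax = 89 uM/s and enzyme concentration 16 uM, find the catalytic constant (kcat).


kcat = Vmax / [E]t
kcat = 89 / 16
kcat = 5.5625 s^-1

5.5625 s^-1


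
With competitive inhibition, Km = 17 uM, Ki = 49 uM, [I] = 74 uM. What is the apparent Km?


Km_app = Km * (1 + [I]/Ki)
Km_app = 17 * (1 + 74/49)
Km_app = 42.6735 uM

42.6735 uM


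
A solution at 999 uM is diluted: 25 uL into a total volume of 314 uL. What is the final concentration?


C2 = C1 * V1 / V2
C2 = 999 * 25 / 314
C2 = 79.5382 uM

79.5382 uM


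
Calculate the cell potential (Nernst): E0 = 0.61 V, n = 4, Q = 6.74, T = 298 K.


E = E0 - (RT/nF) * ln(Q)
E = 0.61 - (8.314 * 298 / (4 * 96485)) * ln(6.74)
E = 0.5978 V

0.5978 V


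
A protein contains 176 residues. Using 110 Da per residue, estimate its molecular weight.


MW = n_residues * 110 Da
MW = 176 * 110
MW = 19360 Da

19360 Da


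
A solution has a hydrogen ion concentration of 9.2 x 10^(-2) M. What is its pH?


pH = -log10([H+])
pH = -log10(9.2 x 10^(-2))
pH = 1.0362

1.0362


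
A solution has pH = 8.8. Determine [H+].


[H+] = 10^(-pH)
[H+] = 10^(-8.8)
[H+] = 1.585e-09 M

1.585e-09 M


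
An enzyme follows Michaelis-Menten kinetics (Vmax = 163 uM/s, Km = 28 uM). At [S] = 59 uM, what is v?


v = Vmax * [S] / (Km + [S])
v = 163 * 59 / (28 + 59)
v = 110.5402 uM/s

110.5402 uM/s


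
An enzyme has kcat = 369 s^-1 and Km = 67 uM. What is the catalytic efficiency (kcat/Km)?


Catalytic efficiency = kcat / Km
= 369 / 67
= 5.5075 uM^-1*s^-1

5.5075 uM^-1*s^-1


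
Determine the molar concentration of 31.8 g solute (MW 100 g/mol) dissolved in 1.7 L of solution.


C = (mass / MW) / volume
C = (31.8 / 100) / 1.7
C = 0.1871 M

0.1871 M


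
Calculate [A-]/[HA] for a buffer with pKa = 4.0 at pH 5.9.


[A-]/[HA] = 10^(pH - pKa)
= 10^(5.9 - 4.0)
= 79.4328

79.4328


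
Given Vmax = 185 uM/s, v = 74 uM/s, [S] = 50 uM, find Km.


Km = [S] * (Vmax - v) / v
Km = 50 * (185 - 74) / 74
Km = 75.0 uM

75.0 uM


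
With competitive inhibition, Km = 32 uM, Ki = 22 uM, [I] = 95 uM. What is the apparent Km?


Km_app = Km * (1 + [I]/Ki)
Km_app = 32 * (1 + 95/22)
Km_app = 170.1818 uM

170.1818 uM


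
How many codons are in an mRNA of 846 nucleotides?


codons = nucleotides / 3
codons = 846 / 3 = 282

282


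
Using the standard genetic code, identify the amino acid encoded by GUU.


Standard genetic code lookup.
Codon GUU -> Val

Val


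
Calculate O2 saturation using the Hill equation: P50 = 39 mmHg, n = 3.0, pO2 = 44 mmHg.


Y = pO2^n / (P50^n + pO2^n)
Y = 44^3.0 / (39^3.0 + 44^3.0)
Y = 58.95%

58.95%


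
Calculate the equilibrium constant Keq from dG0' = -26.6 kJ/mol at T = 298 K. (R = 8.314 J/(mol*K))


Keq = exp(-dG0 * 1000 / (R * T))
Keq = exp(-(-26.6) * 1000 / (8.314 * 298))
Keq = 45996.3651

45996.3651


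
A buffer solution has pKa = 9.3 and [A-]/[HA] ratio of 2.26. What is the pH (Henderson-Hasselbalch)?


pH = pKa + log10([A-]/[HA])
pH = 9.3 + log10(2.26)
pH = 9.6541

9.6541


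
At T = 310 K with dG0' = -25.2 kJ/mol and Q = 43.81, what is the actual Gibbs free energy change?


dG = dG0' + RT * ln(Q) / 1000
dG = -25.2 + 8.314 * 310 * ln(43.81) / 1000
dG = -15.458 kJ/mol

-15.458 kJ/mol


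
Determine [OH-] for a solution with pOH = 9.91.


[OH-] = 10^(-pOH)
[OH-] = 10^(-9.91)
[OH-] = 1.230e-10 M

1.230e-10 M


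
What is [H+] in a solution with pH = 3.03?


[H+] = 10^(-pH)
[H+] = 10^(-3.03)
[H+] = 9.333e-04 M

9.333e-04 M


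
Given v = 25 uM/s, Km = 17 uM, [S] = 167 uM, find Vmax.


Vmax = v * (Km + [S]) / [S]
Vmax = 25 * (17 + 167) / 167
Vmax = 27.5449 uM/s

27.5449 uM/s


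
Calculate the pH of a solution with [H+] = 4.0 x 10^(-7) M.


pH = -log10([H+])
pH = -log10(4.0 x 10^(-7))
pH = 6.3979

6.3979


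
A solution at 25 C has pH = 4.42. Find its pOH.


pOH = 14 - pH
pOH = 14 - 4.42
pOH = 9.58

9.58


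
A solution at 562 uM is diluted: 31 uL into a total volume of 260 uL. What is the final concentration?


C2 = C1 * V1 / V2
C2 = 562 * 31 / 260
C2 = 67.0077 uM

67.0077 uM


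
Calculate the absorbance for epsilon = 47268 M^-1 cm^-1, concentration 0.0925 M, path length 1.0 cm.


A = epsilon * c * l
A = 47268 * 0.0925 * 1.0
A = 4372.29

4372.29


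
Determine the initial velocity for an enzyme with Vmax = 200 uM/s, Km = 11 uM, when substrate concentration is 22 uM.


v = Vmax * [S] / (Km + [S])
v = 200 * 22 / (11 + 22)
v = 133.3333 uM/s

133.3333 uM/s


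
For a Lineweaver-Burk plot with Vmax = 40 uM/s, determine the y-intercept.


y-intercept = 1/Vmax
= 1/40
= 0.025 s/uM

0.025 s/uM


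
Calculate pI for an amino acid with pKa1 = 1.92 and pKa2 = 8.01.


pI = (pKa1 + pKa2) / 2
pI = (1.92 + 8.01) / 2
pI = 4.965

4.965


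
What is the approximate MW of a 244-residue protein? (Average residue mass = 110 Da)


MW = n_residues * 110 Da
MW = 244 * 110
MW = 26840 Da

26840 Da


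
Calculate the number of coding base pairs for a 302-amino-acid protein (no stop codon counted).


Each amino acid = 1 codon = 3 bp
bp = 302 * 3 = 906 bp

906 bp


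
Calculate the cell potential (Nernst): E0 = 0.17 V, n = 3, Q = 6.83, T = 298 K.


E = E0 - (RT/nF) * ln(Q)
E = 0.17 - (8.314 * 298 / (3 * 96485)) * ln(6.83)
E = 0.1536 V

0.1536 V


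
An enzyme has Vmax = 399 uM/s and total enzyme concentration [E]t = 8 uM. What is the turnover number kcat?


kcat = Vmax / [E]t
kcat = 399 / 8
kcat = 49.875 s^-1

49.875 s^-1


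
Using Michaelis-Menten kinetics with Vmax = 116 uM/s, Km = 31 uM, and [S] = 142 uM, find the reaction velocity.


v = Vmax * [S] / (Km + [S])
v = 116 * 142 / (31 + 142)
v = 95.2139 uM/s

95.2139 uM/s


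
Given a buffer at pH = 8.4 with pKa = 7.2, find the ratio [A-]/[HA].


[A-]/[HA] = 10^(pH - pKa)
= 10^(8.4 - 7.2)
= 15.8489

15.8489


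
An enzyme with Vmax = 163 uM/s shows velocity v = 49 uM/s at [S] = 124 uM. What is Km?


Km = [S] * (Vmax - v) / v
Km = 124 * (163 - 49) / 49
Km = 288.4898 uM

288.4898 uM


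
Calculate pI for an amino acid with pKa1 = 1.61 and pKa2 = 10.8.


pI = (pKa1 + pKa2) / 2
pI = (1.61 + 10.8) / 2
pI = 6.205

6.205


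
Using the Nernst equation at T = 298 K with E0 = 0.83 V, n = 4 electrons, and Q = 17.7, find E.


E = E0 - (RT/nF) * ln(Q)
E = 0.83 - (8.314 * 298 / (4 * 96485)) * ln(17.7)
E = 0.8116 V

0.8116 V


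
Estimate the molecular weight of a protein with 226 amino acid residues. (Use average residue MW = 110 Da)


MW = n_residues * 110 Da
MW = 226 * 110
MW = 24860 Da

24860 Da


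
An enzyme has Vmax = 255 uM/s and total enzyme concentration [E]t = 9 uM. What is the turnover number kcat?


kcat = Vmax / [E]t
kcat = 255 / 9
kcat = 28.3333 s^-1

28.3333 s^-1


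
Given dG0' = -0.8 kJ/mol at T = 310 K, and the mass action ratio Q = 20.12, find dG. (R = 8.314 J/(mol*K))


dG = dG0' + RT * ln(Q) / 1000
dG = -0.8 + 8.314 * 310 * ln(20.12) / 1000
dG = 6.9364 kJ/mol

6.9364 kJ/mol


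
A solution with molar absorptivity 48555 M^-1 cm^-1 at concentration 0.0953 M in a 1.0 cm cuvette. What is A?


A = epsilon * c * l
A = 48555 * 0.0953 * 1.0
A = 4627.2915

4627.2915


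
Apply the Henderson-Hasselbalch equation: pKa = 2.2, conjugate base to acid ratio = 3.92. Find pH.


pH = pKa + log10([A-]/[HA])
pH = 2.2 + log10(3.92)
pH = 2.7933

2.7933


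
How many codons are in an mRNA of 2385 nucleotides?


codons = nucleotides / 3
codons = 2385 / 3 = 795

795


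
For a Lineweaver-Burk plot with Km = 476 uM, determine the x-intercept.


x-intercept = -1/Km
= -1/476
= -0.0021 1/uM

-0.0021 1/uM


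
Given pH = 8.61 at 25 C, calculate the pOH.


pOH = 14 - pH
pOH = 14 - 8.61
pOH = 5.39

5.39


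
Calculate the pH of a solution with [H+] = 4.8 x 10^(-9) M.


pH = -log10([H+])
pH = -log10(4.8 x 10^(-9))
pH = 8.3188

8.3188


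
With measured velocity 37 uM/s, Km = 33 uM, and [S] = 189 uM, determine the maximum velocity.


Vmax = v * (Km + [S]) / [S]
Vmax = 37 * (33 + 189) / 189
Vmax = 43.4603 uM/s

43.4603 uM/s


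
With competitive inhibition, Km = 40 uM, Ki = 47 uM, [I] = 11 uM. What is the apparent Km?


Km_app = Km * (1 + [I]/Ki)
Km_app = 40 * (1 + 11/47)
Km_app = 49.3617 uM

49.3617 uM


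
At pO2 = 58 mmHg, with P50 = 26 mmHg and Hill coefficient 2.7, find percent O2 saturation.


Y = pO2^n / (P50^n + pO2^n)
Y = 58^2.7 / (26^2.7 + 58^2.7)
Y = 89.72%

89.72%


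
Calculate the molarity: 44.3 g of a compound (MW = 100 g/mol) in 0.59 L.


C = (mass / MW) / volume
C = (44.3 / 100) / 0.59
C = 0.7508 M

0.7508 M


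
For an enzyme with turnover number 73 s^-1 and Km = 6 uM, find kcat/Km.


Catalytic efficiency = kcat / Km
= 73 / 6
= 12.1667 uM^-1*s^-1

12.1667 uM^-1*s^-1


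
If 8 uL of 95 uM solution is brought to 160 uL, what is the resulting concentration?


C2 = C1 * V1 / V2
C2 = 95 * 8 / 160
C2 = 4.75 uM

4.75 uM


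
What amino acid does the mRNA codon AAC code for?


Standard genetic code lookup.
Codon AAC -> Asn

Asn


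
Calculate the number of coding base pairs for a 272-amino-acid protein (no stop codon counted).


Each amino acid = 1 codon = 3 bp
bp = 272 * 3 = 816 bp

816 bp


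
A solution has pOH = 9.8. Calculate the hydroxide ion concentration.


[OH-] = 10^(-pOH)
[OH-] = 10^(-9.8)
[OH-] = 1.585e-10 M

1.585e-10 M


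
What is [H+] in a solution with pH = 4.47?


[H+] = 10^(-pH)
[H+] = 10^(-4.47)
[H+] = 3.388e-05 M

3.388e-05 M


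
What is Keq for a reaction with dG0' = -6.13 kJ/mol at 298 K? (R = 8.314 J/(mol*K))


Keq = exp(-dG0 * 1000 / (R * T))
Keq = exp(-(-6.13) * 1000 / (8.314 * 298))
Keq = 11.8722

11.8722


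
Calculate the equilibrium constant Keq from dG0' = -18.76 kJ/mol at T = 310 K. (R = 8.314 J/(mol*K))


Keq = exp(-dG0 * 1000 / (R * T))
Keq = exp(-(-18.76) * 1000 / (8.314 * 310))
Keq = 1449.2803

1449.2803


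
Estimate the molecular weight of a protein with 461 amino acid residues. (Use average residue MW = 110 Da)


MW = n_residues * 110 Da
MW = 461 * 110
MW = 50710 Da

50710 Da


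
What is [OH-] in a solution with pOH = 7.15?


[OH-] = 10^(-pOH)
[OH-] = 10^(-7.15)
[OH-] = 7.079e-08 M

7.079e-08 M


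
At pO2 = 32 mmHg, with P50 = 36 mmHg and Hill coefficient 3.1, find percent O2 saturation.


Y = pO2^n / (P50^n + pO2^n)
Y = 32^3.1 / (36^3.1 + 32^3.1)
Y = 40.97%

40.97%


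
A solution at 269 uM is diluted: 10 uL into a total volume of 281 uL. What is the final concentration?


C2 = C1 * V1 / V2
C2 = 269 * 10 / 281
C2 = 9.573 uM

9.573 uM


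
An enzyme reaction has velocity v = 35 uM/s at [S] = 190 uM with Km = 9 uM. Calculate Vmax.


Vmax = v * (Km + [S]) / [S]
Vmax = 35 * (9 + 190) / 190
Vmax = 36.6579 uM/s

36.6579 uM/s


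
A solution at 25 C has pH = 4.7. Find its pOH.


pOH = 14 - pH
pOH = 14 - 4.7
pOH = 9.3

9.3


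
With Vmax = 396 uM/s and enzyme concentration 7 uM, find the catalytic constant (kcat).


kcat = Vmax / [E]t
kcat = 396 / 7
kcat = 56.5714 s^-1

56.5714 s^-1


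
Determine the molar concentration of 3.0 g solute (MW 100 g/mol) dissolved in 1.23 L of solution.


C = (mass / MW) / volume
C = (3.0 / 100) / 1.23
C = 0.0244 M

0.0244 M


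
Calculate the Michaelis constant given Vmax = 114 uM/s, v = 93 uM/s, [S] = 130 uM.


Km = [S] * (Vmax - v) / v
Km = 130 * (114 - 93) / 93
Km = 29.3548 uM

29.3548 uM


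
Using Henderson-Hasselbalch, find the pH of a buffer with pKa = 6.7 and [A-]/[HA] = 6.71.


pH = pKa + log10([A-]/[HA])
pH = 6.7 + log10(6.71)
pH = 7.5267

7.5267


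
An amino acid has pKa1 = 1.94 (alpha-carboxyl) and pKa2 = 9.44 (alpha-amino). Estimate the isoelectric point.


pI = (pKa1 + pKa2) / 2
pI = (1.94 + 9.44) / 2
pI = 5.69

5.69


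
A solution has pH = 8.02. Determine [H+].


[H+] = 10^(-pH)
[H+] = 10^(-8.02)
[H+] = 9.550e-09 M

9.550e-09 M


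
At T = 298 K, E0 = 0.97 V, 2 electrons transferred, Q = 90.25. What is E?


E = E0 - (RT/nF) * ln(Q)
E = 0.97 - (8.314 * 298 / (2 * 96485)) * ln(90.25)
E = 0.9122 V

0.9122 V


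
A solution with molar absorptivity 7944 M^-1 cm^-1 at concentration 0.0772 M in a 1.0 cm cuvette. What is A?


A = epsilon * c * l
A = 7944 * 0.0772 * 1.0
A = 613.2768

613.2768


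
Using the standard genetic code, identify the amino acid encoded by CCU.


Standard genetic code lookup.
Codon CCU -> Pro

Pro


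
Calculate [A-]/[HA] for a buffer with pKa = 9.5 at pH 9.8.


[A-]/[HA] = 10^(pH - pKa)
= 10^(9.8 - 9.5)
= 1.9953

1.9953


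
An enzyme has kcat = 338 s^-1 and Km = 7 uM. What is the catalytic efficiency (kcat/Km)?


Catalytic efficiency = kcat / Km
= 338 / 7
= 48.2857 uM^-1*s^-1

48.2857 uM^-1*s^-1


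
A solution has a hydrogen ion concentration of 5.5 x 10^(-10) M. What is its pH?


pH = -log10([H+])
pH = -log10(5.5 x 10^(-10))
pH = 9.2596

9.2596


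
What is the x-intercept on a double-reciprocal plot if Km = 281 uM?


x-intercept = -1/Km
= -1/281
= -0.0036 1/uM

-0.0036 1/uM


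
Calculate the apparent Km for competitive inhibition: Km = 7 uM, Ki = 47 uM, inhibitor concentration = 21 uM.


Km_app = Km * (1 + [I]/Ki)
Km_app = 7 * (1 + 21/47)
Km_app = 10.1277 uM

10.1277 uM


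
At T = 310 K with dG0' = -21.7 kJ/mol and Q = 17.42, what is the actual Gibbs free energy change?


dG = dG0' + RT * ln(Q) / 1000
dG = -21.7 + 8.314 * 310 * ln(17.42) / 1000
dG = -14.3349 kJ/mol

-14.3349 kJ/mol


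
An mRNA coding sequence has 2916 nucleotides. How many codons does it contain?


codons = nucleotides / 3
codons = 2916 / 3 = 972

972


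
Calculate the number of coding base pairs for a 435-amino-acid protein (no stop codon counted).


Each amino acid = 1 codon = 3 bp
bp = 435 * 3 = 1305 bp

1305 bp


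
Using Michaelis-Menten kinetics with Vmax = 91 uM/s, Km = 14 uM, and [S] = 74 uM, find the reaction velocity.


v = Vmax * [S] / (Km + [S])
v = 91 * 74 / (14 + 74)
v = 76.5227 uM/s

76.5227 uM/s


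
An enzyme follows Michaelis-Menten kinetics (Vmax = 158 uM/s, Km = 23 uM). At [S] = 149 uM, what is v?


v = Vmax * [S] / (Km + [S])
v = 158 * 149 / (23 + 149)
v = 136.8721 uM/s

136.8721 uM/s


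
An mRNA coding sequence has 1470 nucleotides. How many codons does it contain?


codons = nucleotides / 3
codons = 1470 / 3 = 490

490


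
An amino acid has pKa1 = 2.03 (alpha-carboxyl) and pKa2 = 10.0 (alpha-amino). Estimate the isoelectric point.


pI = (pKa1 + pKa2) / 2
pI = (2.03 + 10.0) / 2
pI = 6.015

6.015


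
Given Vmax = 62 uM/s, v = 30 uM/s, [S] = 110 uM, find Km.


Km = [S] * (Vmax - v) / v
Km = 110 * (62 - 30) / 30
Km = 117.3333 uM

117.3333 uM


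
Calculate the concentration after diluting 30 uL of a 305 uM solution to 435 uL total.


C2 = C1 * V1 / V2
C2 = 305 * 30 / 435
C2 = 21.0345 uM

21.0345 uM


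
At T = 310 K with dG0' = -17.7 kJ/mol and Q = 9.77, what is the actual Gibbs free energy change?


dG = dG0' + RT * ln(Q) / 1000
dG = -17.7 + 8.314 * 310 * ln(9.77) / 1000
dG = -11.8254 kJ/mol

-11.8254 kJ/mol


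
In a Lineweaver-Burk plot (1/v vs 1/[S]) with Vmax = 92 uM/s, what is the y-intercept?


y-intercept = 1/Vmax
= 1/92
= 0.0109 s/uM

0.0109 s/uM


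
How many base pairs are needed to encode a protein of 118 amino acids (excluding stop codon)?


Each amino acid = 1 codon = 3 bp
bp = 118 * 3 = 354 bp

354 bp


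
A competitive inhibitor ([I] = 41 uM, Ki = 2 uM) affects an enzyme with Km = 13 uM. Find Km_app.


Km_app = Km * (1 + [I]/Ki)
Km_app = 13 * (1 + 41/2)
Km_app = 279.5 uM

279.5 uM


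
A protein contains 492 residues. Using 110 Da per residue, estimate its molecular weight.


MW = n_residues * 110 Da
MW = 492 * 110
MW = 54120 Da

54120 Da


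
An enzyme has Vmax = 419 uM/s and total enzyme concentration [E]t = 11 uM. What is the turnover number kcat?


kcat = Vmax / [E]t
kcat = 419 / 11
kcat = 38.0909 s^-1

38.0909 s^-1


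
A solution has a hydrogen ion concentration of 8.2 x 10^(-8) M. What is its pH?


pH = -log10([H+])
pH = -log10(8.2 x 10^(-8))
pH = 7.0862

7.0862


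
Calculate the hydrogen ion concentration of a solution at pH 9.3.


[H+] = 10^(-pH)
[H+] = 10^(-9.3)
[H+] = 5.012e-10 M

5.012e-10 M


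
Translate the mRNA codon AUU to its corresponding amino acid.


Standard genetic code lookup.
Codon AUU -> Ile

Ile


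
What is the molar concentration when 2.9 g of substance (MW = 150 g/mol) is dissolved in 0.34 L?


C = (mass / MW) / volume
C = (2.9 / 150) / 0.34
C = 0.0569 M

0.0569 M


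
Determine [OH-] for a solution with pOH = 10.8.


[OH-] = 10^(-pOH)
[OH-] = 10^(-10.8)
[OH-] = 1.585e-11 M

1.585e-11 M


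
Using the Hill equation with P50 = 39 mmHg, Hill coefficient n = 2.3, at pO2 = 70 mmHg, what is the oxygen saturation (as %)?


Y = pO2^n / (P50^n + pO2^n)
Y = 70^2.3 / (39^2.3 + 70^2.3)
Y = 79.34%

79.34%


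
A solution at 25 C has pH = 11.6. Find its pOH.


pOH = 14 - pH
pOH = 14 - 11.6
pOH = 2.4

2.4


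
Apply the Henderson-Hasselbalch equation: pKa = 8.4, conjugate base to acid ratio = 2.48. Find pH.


pH = pKa + log10([A-]/[HA])
pH = 8.4 + log10(2.48)
pH = 8.7945

8.7945


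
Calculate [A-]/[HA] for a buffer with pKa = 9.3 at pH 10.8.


[A-]/[HA] = 10^(pH - pKa)
= 10^(10.8 - 9.3)
= 31.6228

31.6228


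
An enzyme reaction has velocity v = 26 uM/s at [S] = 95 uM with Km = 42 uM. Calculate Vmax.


Vmax = v * (Km + [S]) / [S]
Vmax = 26 * (42 + 95) / 95
Vmax = 37.4947 uM/s

37.4947 uM/s


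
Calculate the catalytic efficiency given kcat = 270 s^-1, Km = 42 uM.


Catalytic efficiency = kcat / Km
= 270 / 42
= 6.4286 uM^-1*s^-1

6.4286 uM^-1*s^-1


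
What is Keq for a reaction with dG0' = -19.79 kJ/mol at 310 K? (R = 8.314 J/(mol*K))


Keq = exp(-dG0 * 1000 / (R * T))
Keq = exp(-(-19.79) * 1000 / (8.314 * 310))
Keq = 2161.2871

2161.2871


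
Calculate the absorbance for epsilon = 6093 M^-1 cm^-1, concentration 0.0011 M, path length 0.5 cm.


A = epsilon * c * l
A = 6093 * 0.0011 * 0.5
A = 3.3512

3.3512


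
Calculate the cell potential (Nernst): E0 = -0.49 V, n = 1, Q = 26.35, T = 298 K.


E = E0 - (RT/nF) * ln(Q)
E = -0.49 - (8.314 * 298 / (1 * 96485)) * ln(26.35)
E = -0.574 V

-0.574 V


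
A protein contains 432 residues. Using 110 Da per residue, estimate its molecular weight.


MW = n_residues * 110 Da
MW = 432 * 110
MW = 47520 Da

47520 Da


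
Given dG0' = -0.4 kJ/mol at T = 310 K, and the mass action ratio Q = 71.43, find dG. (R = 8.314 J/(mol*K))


dG = dG0' + RT * ln(Q) / 1000
dG = -0.4 + 8.314 * 310 * ln(71.43) / 1000
dG = 10.6019 kJ/mol

10.6019 kJ/mol


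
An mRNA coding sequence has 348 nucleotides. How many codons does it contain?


codons = nucleotides / 3
codons = 348 / 3 = 116

116


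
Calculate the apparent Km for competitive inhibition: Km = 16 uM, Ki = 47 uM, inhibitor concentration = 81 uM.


Km_app = Km * (1 + [I]/Ki)
Km_app = 16 * (1 + 81/47)
Km_app = 43.5745 uM

43.5745 uM


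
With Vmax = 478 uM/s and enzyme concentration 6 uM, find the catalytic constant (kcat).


kcat = Vmax / [E]t
kcat = 478 / 6
kcat = 79.6667 s^-1

79.6667 s^-1


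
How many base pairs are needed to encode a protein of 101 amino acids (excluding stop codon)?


Each amino acid = 1 codon = 3 bp
bp = 101 * 3 = 303 bp

303 bp


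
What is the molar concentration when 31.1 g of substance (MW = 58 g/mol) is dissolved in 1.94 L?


C = (mass / MW) / volume
C = (31.1 / 58) / 1.94
C = 0.2764 M

0.2764 M


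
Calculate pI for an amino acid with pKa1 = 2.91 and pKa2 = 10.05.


pI = (pKa1 + pKa2) / 2
pI = (2.91 + 10.05) / 2
pI = 6.48

6.48


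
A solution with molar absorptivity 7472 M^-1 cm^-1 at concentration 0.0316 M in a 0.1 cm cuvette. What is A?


A = epsilon * c * l
A = 7472 * 0.0316 * 0.1
A = 23.6115

23.6115


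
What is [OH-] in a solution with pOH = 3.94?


[OH-] = 10^(-pOH)
[OH-] = 10^(-3.94)
[OH-] = 1.148e-04 M

1.148e-04 M


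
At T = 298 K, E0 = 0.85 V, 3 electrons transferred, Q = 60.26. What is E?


E = E0 - (RT/nF) * ln(Q)
E = 0.85 - (8.314 * 298 / (3 * 96485)) * ln(60.26)
E = 0.8149 V

0.8149 V


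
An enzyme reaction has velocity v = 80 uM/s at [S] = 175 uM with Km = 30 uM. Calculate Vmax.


Vmax = v * (Km + [S]) / [S]
Vmax = 80 * (30 + 175) / 175
Vmax = 93.7143 uM/s

93.7143 uM/s


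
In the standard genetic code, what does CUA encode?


Standard genetic code lookup.
Codon CUA -> Leu

Leu


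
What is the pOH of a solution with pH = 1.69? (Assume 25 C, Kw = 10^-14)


pOH = 14 - pH
pOH = 14 - 1.69
pOH = 12.31

12.31


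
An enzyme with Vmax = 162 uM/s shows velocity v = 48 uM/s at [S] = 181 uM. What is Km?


Km = [S] * (Vmax - v) / v
Km = 181 * (162 - 48) / 48
Km = 429.875 uM

429.875 uM


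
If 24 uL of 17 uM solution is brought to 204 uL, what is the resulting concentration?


C2 = C1 * V1 / V2
C2 = 17 * 24 / 204
C2 = 2.0 uM

2.0 uM


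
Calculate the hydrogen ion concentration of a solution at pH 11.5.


[H+] = 10^(-pH)
[H+] = 10^(-11.5)
[H+] = 3.162e-12 M

3.162e-12 M


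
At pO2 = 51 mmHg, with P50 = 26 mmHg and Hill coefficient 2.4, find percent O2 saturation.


Y = pO2^n / (P50^n + pO2^n)
Y = 51^2.4 / (26^2.4 + 51^2.4)
Y = 83.44%

83.44%


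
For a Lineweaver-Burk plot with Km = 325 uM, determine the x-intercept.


x-intercept = -1/Km
= -1/325
= -0.0031 1/uM

-0.0031 1/uM


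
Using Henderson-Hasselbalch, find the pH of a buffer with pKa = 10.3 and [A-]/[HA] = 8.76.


pH = pKa + log10([A-]/[HA])
pH = 10.3 + log10(8.76)
pH = 11.2425

11.2425


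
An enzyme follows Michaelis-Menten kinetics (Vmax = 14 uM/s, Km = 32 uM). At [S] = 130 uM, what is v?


v = Vmax * [S] / (Km + [S])
v = 14 * 130 / (32 + 130)
v = 11.2346 uM/s

11.2346 uM/s


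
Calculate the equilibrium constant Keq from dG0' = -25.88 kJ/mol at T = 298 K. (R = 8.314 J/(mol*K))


Keq = exp(-dG0 * 1000 / (R * T))
Keq = exp(-(-25.88) * 1000 / (8.314 * 298))
Keq = 34396.516

34396.516


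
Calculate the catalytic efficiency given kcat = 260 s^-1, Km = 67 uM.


Catalytic efficiency = kcat / Km
= 260 / 67
= 3.8806 uM^-1*s^-1

3.8806 uM^-1*s^-1


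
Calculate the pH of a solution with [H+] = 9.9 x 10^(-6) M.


pH = -log10([H+])
pH = -log10(9.9 x 10^(-6))
pH = 5.0044

5.0044


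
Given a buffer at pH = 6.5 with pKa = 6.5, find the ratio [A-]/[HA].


[A-]/[HA] = 10^(pH - pKa)
= 10^(6.5 - 6.5)
= 1.0

1.0


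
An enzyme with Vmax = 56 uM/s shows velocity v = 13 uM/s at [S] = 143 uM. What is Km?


Km = [S] * (Vmax - v) / v
Km = 143 * (56 - 13) / 13
Km = 473.0 uM

473.0 uM


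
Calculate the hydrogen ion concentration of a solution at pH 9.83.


[H+] = 10^(-pH)
[H+] = 10^(-9.83)
[H+] = 1.479e-10 M

1.479e-10 M


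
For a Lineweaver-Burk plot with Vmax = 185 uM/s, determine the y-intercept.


y-intercept = 1/Vmax
= 1/185
= 0.0054 s/uM

0.0054 s/uM


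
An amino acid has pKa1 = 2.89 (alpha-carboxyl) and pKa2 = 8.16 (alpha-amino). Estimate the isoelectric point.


pI = (pKa1 + pKa2) / 2
pI = (2.89 + 8.16) / 2
pI = 5.525

5.525


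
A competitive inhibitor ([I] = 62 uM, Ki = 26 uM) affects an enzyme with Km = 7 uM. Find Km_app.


Km_app = Km * (1 + [I]/Ki)
Km_app = 7 * (1 + 62/26)
Km_app = 23.6923 uM

23.6923 uM


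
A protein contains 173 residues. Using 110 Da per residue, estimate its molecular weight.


MW = n_residues * 110 Da
MW = 173 * 110
MW = 19030 Da

19030 Da


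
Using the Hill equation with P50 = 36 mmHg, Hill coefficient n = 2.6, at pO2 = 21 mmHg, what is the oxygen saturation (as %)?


Y = pO2^n / (P50^n + pO2^n)
Y = 21^2.6 / (36^2.6 + 21^2.6)
Y = 19.76%

19.76%


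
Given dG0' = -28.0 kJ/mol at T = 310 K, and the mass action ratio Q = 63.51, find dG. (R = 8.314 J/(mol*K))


dG = dG0' + RT * ln(Q) / 1000
dG = -28.0 + 8.314 * 310 * ln(63.51) / 1000
dG = -17.301 kJ/mol

-17.301 kJ/mol


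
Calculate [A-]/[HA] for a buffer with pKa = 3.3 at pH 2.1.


[A-]/[HA] = 10^(pH - pKa)
= 10^(2.1 - 3.3)
= 0.0631

0.0631


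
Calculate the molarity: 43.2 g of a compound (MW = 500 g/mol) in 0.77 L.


C = (mass / MW) / volume
C = (43.2 / 500) / 0.77
C = 0.1122 M

0.1122 M


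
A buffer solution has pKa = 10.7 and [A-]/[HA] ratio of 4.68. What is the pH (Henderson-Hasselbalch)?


pH = pKa + log10([A-]/[HA])
pH = 10.7 + log10(4.68)
pH = 11.3702

11.3702


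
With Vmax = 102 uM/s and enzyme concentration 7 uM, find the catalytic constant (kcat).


kcat = Vmax / [E]t
kcat = 102 / 7
kcat = 14.5714 s^-1

14.5714 s^-1


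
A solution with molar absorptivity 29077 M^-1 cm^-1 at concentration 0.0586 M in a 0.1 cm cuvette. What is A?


A = epsilon * c * l
A = 29077 * 0.0586 * 0.1
A = 170.3912

170.3912


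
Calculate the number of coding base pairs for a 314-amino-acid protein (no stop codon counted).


Each amino acid = 1 codon = 3 bp
bp = 314 * 3 = 942 bp

942 bp


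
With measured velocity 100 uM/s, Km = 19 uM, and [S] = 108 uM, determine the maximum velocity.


Vmax = v * (Km + [S]) / [S]
Vmax = 100 * (19 + 108) / 108
Vmax = 117.5926 uM/s

117.5926 uM/s


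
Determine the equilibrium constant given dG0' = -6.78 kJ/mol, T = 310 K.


Keq = exp(-dG0 * 1000 / (R * T))
Keq = exp(-(-6.78) * 1000 / (8.314 * 310))
Keq = 13.8824

13.8824


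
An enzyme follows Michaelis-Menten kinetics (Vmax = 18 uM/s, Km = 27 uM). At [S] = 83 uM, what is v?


v = Vmax * [S] / (Km + [S])
v = 18 * 83 / (27 + 83)
v = 13.5818 uM/s

13.5818 uM/s


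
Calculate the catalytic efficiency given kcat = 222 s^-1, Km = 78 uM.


Catalytic efficiency = kcat / Km
= 222 / 78
= 2.8462 uM^-1*s^-1

2.8462 uM^-1*s^-1


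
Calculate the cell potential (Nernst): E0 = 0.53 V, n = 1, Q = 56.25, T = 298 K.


E = E0 - (RT/nF) * ln(Q)
E = 0.53 - (8.314 * 298 / (1 * 96485)) * ln(56.25)
E = 0.4265 V

0.4265 V


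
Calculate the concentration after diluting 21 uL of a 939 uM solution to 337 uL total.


C2 = C1 * V1 / V2
C2 = 939 * 21 / 337
C2 = 58.5134 uM

58.5134 uM


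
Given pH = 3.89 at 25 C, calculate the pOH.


pOH = 14 - pH
pOH = 14 - 3.89
pOH = 10.11

10.11


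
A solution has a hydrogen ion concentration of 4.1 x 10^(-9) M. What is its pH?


pH = -log10([H+])
pH = -log10(4.1 x 10^(-9))
pH = 8.3872

8.3872


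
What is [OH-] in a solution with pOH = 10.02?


[OH-] = 10^(-pOH)
[OH-] = 10^(-10.02)
[OH-] = 9.550e-11 M

9.550e-11 M


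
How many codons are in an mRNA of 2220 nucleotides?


codons = nucleotides / 3
codons = 2220 / 3 = 740

740


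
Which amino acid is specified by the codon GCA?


Standard genetic code lookup.
Codon GCA -> Ala

Ala


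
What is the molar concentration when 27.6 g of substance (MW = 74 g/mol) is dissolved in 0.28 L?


C = (mass / MW) / volume
C = (27.6 / 74) / 0.28
C = 1.332 M

1.332 M


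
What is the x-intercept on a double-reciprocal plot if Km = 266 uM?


x-intercept = -1/Km
= -1/266
= -0.0038 1/uM

-0.0038 1/uM


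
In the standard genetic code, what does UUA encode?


Standard genetic code lookup.
Codon UUA -> Leu

Leu


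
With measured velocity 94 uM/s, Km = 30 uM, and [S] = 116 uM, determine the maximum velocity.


Vmax = v * (Km + [S]) / [S]
Vmax = 94 * (30 + 116) / 116
Vmax = 118.3103 uM/s

118.3103 uM/s


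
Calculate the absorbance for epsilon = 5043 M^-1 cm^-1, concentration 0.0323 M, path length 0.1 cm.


A = epsilon * c * l
A = 5043 * 0.0323 * 0.1
A = 16.2889

16.2889


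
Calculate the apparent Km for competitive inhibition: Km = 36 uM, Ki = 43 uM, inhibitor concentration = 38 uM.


Km_app = Km * (1 + [I]/Ki)
Km_app = 36 * (1 + 38/43)
Km_app = 67.814 uM

67.814 uM


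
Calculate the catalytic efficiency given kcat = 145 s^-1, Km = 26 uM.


Catalytic efficiency = kcat / Km
= 145 / 26
= 5.5769 uM^-1*s^-1

5.5769 uM^-1*s^-1


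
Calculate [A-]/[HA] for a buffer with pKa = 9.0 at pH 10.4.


[A-]/[HA] = 10^(pH - pKa)
= 10^(10.4 - 9.0)
= 25.1189

25.1189


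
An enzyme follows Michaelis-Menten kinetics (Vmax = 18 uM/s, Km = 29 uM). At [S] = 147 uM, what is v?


v = Vmax * [S] / (Km + [S])
v = 18 * 147 / (29 + 147)
v = 15.0341 uM/s

15.0341 uM/s


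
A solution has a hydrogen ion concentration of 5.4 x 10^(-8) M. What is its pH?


pH = -log10([H+])
pH = -log10(5.4 x 10^(-8))
pH = 7.2676

7.2676


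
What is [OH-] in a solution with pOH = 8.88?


[OH-] = 10^(-pOH)
[OH-] = 10^(-8.88)
[OH-] = 1.318e-09 M

1.318e-09 M


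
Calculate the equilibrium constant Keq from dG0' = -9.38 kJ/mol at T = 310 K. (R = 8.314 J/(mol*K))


Keq = exp(-dG0 * 1000 / (R * T))
Keq = exp(-(-9.38) * 1000 / (8.314 * 310))
Keq = 38.0694

38.0694


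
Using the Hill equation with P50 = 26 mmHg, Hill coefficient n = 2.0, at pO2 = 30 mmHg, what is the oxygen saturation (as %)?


Y = pO2^n / (P50^n + pO2^n)
Y = 30^2.0 / (26^2.0 + 30^2.0)
Y = 57.11%

57.11%


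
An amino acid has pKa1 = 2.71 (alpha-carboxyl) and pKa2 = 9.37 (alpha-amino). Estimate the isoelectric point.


pI = (pKa1 + pKa2) / 2
pI = (2.71 + 9.37) / 2
pI = 6.04

6.04


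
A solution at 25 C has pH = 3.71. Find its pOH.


pOH = 14 - pH
pOH = 14 - 3.71
pOH = 10.29

10.29


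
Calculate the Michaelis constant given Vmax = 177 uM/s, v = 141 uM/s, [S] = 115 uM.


Km = [S] * (Vmax - v) / v
Km = 115 * (177 - 141) / 141
Km = 29.3617 uM

29.3617 uM


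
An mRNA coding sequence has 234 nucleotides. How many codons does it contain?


codons = nucleotides / 3
codons = 234 / 3 = 78

78


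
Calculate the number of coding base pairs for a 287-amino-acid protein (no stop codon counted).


Each amino acid = 1 codon = 3 bp
bp = 287 * 3 = 861 bp

861 bp


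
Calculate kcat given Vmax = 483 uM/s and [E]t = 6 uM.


kcat = Vmax / [E]t
kcat = 483 / 6
kcat = 80.5 s^-1

80.5 s^-1


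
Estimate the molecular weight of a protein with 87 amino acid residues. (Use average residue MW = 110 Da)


MW = n_residues * 110 Da
MW = 87 * 110
MW = 9570 Da

9570 Da


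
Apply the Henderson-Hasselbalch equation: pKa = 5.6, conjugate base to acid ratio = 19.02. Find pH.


pH = pKa + log10([A-]/[HA])
pH = 5.6 + log10(19.02)
pH = 6.8792

6.8792


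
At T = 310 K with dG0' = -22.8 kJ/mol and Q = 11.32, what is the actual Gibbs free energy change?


dG = dG0' + RT * ln(Q) / 1000
dG = -22.8 + 8.314 * 310 * ln(11.32) / 1000
dG = -16.5459 kJ/mol

-16.5459 kJ/mol


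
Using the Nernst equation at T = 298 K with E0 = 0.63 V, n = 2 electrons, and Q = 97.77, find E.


E = E0 - (RT/nF) * ln(Q)
E = 0.63 - (8.314 * 298 / (2 * 96485)) * ln(97.77)
E = 0.5712 V

0.5712 V


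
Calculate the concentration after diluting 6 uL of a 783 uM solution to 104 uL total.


C2 = C1 * V1 / V2
C2 = 783 * 6 / 104
C2 = 45.1731 uM

45.1731 uM


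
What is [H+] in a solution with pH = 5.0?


[H+] = 10^(-pH)
[H+] = 10^(-5.0)
[H+] = 1.000e-05 M

1.000e-05 M


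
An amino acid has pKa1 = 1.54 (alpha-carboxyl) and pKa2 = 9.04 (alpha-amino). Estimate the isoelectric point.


pI = (pKa1 + pKa2) / 2
pI = (1.54 + 9.04) / 2
pI = 5.29

5.29


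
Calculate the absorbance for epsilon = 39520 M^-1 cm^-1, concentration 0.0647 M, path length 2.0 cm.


A = epsilon * c * l
A = 39520 * 0.0647 * 2.0
A = 5113.888

5113.888


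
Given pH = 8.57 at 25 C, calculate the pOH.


pOH = 14 - pH
pOH = 14 - 8.57
pOH = 5.43

5.43


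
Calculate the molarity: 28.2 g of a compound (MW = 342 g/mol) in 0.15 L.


C = (mass / MW) / volume
C = (28.2 / 342) / 0.15
C = 0.5497 M

0.5497 M


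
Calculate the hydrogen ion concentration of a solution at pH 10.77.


[H+] = 10^(-pH)
[H+] = 10^(-10.77)
[H+] = 1.698e-11 M

1.698e-11 M


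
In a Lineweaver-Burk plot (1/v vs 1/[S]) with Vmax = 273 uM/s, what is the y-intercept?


y-intercept = 1/Vmax
= 1/273
= 0.0037 s/uM

0.0037 s/uM


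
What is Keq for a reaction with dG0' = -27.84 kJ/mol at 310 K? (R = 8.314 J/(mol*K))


Keq = exp(-dG0 * 1000 / (R * T))
Keq = exp(-(-27.84) * 1000 / (8.314 * 310))
Keq = 49110.8099

49110.8099


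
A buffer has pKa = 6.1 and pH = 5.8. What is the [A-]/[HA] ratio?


[A-]/[HA] = 10^(pH - pKa)
= 10^(5.8 - 6.1)
= 0.5012

0.5012


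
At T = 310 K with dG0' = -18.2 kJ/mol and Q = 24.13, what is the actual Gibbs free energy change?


dG = dG0' + RT * ln(Q) / 1000
dG = -18.2 + 8.314 * 310 * ln(24.13) / 1000
dG = -9.9952 kJ/mol

-9.9952 kJ/mol


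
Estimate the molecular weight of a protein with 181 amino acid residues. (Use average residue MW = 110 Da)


MW = n_residues * 110 Da
MW = 181 * 110
MW = 19910 Da

19910 Da
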